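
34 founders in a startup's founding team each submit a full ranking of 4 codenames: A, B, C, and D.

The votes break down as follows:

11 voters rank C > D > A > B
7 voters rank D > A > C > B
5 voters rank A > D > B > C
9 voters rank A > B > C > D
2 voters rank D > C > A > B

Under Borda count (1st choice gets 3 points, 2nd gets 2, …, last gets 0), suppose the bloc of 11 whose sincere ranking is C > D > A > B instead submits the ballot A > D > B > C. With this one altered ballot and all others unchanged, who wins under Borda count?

A

Borda totals with the altered ballot: A 91, B 34, C 20, D 59.
The winner is unchanged: still A.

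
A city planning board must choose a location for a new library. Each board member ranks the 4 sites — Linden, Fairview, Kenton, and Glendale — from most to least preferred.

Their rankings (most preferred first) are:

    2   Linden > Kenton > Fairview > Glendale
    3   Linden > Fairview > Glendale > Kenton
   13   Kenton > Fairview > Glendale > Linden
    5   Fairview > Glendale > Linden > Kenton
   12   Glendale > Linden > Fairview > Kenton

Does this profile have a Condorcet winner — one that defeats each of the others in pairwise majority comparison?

Yes

Head-to-head results (35 voters total):
Linden vs Fairview: Fairview wins 18–17.
Linden vs Kenton: Linden wins 22–13.
Linden vs Glendale: Glendale wins 30–5.
Fairview vs Kenton: Fairview wins 20–15.
Fairview vs Glendale: Fairview wins 23–12.
Kenton vs Glendale: Glendale wins 20–15.
Fairview beats each rival — Linden (18–17), Kenton (20–15), Glendale (23–12) — so Fairview is the Condorcet winner.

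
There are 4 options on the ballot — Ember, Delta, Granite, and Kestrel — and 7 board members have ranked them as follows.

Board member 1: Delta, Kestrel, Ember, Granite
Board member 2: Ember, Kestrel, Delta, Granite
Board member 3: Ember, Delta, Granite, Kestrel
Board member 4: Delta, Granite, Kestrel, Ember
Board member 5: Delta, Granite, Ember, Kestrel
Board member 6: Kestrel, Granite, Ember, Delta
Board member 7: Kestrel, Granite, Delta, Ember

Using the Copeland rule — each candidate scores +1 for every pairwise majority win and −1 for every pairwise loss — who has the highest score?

Delta

Pairwise results:
  Ember vs Delta: Delta wins 4–3.
  Ember vs Granite: Granite wins 4–3.
  Ember vs Kestrel: Kestrel wins 4–3.
  Delta vs Granite: Delta wins 5–2.
  Delta vs Kestrel: Delta wins 4–3.
  Granite vs Kestrel: Kestrel wins 4–3.
Copeland scores (wins − losses):
  Ember: 0 − 3 = -3
  Delta: 3 − 0 = 3
  Granite: 1 − 2 = -1
  Kestrel: 2 − 1 = 1
Delta has the best Copeland score.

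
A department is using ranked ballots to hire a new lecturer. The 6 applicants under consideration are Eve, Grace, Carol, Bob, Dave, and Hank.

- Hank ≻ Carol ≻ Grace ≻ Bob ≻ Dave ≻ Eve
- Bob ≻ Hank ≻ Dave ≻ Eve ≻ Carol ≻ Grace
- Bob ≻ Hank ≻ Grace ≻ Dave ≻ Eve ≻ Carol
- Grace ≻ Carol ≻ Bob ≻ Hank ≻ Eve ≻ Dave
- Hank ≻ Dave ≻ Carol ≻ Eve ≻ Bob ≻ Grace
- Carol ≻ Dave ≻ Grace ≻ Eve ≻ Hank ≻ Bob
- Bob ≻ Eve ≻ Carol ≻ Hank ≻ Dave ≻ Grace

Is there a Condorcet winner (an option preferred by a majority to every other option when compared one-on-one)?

No

Head-to-head results (7 voters total):
Eve vs Grace: Grace wins 4–3.
Eve vs Carol: Carol wins 4–3.
Eve vs Bob: Bob wins 5–2.
Eve vs Dave: Dave wins 5–2.
Eve vs Hank: Hank wins 5–2.
Grace vs Carol: Carol wins 5–2.
Grace vs Bob: Bob wins 4–3.
Grace vs Dave: Dave wins 4–3.
Grace vs Hank: Hank wins 5–2.
Carol vs Bob: Carol wins 4–3.
Carol vs Dave: Carol wins 4–3.
Carol vs Hank: Hank wins 4–3.
Bob vs Dave: Bob wins 5–2.
Bob vs Hank: Bob wins 4–3.
Dave vs Hank: Hank wins 6–1.
No candidate beats all others: Carol beats Bob beats Hank beats Carol, a majority cycle.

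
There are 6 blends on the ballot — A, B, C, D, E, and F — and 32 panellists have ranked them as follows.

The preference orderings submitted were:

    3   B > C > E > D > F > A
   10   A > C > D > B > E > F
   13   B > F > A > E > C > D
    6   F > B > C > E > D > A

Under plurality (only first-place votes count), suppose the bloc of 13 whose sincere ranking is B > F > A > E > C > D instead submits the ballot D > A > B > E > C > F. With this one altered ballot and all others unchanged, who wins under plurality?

D

First-place totals with the altered ballot: A 10, B 3, C 0, D 13, E 0, F 6.
The switch changes the winner from B to D.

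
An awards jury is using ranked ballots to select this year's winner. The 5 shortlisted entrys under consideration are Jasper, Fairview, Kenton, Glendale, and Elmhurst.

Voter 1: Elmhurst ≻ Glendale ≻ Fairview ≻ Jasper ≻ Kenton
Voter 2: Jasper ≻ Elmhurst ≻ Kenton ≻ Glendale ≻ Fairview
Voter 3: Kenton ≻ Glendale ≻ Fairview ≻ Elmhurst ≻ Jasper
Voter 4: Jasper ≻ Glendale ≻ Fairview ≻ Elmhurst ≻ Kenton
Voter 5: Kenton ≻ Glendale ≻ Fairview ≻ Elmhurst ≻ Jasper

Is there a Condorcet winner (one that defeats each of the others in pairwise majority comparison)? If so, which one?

Head-to-head results (5 voters total):
Jasper vs Fairview: Fairview wins 3–2.
Jasper vs Kenton: Jasper wins 3–2.
Jasper vs Glendale: Glendale wins 3–2.
Jasper vs Elmhurst: Elmhurst wins 3–2.
Fairview vs Kenton: Kenton wins 3–2.
Fairview vs Glendale: Glendale wins 5–0.
Fairview vs Elmhurst: Fairview wins 3–2.
Kenton vs Glendale: Kenton wins 3–2.
Kenton vs Elmhurst: Elmhurst wins 3–2.
Glendale vs Elmhurst: Glendale wins 3–2.
No candidate beats all others: Jasper beats Kenton beats Fairview beats Jasper, a majority cycle.

None — there is no Condorcet winner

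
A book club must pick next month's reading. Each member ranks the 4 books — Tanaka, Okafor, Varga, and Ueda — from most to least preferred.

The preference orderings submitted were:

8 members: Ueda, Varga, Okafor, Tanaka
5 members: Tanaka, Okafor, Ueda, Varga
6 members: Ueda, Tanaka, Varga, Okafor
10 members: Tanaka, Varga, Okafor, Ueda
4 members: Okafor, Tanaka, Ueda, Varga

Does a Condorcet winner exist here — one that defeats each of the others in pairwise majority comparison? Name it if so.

Tanaka

Head-to-head results (33 voters total):
Tanaka vs Okafor: Tanaka wins 21–12.
Tanaka vs Varga: Tanaka wins 25–8.
Tanaka vs Ueda: Tanaka wins 19–14.
Okafor vs Varga: Varga wins 24–9.
Okafor vs Ueda: Okafor wins 19–14.
Varga vs Ueda: Ueda wins 23–10.
Tanaka beats each rival — Okafor (21–12), Varga (25–8), Ueda (19–14) — so Tanaka is the Condorcet winner.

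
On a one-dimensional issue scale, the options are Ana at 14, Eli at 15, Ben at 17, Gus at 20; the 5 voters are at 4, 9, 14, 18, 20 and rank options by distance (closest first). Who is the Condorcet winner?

Ana

With single-peaked preferences on a line, the Condorcet winner is the candidate closest to the median voter.
The median voter (position 14) is closest to Ana at 14.
Check: Ana vs Ben — voters closer to Ana: 3 of 5.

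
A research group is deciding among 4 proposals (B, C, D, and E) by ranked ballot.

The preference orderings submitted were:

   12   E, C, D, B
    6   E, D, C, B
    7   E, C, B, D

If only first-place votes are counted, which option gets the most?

E

First-place vote totals:
  B: 0
  C: 0
  D: 0
  E: 25
E has the most first-place votes.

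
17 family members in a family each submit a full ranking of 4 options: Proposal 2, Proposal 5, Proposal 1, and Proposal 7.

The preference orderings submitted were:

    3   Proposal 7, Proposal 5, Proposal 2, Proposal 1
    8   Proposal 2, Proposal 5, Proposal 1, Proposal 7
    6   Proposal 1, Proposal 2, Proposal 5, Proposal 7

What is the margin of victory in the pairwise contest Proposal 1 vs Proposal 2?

Ballots ranking Proposal 1 above Proposal 2: 6.
Ballots ranking Proposal 2 above Proposal 1: 3+8 = 11.
Proposal 2 wins 11–6, a margin of 5.

5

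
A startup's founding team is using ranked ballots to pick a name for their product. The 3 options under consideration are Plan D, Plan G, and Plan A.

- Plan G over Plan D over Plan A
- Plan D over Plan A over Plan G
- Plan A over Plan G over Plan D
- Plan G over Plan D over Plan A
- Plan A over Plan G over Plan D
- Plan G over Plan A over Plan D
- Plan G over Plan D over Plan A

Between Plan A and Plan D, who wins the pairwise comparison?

Plan D

Ballots ranking Plan A above Plan D: 3.
Ballots ranking Plan D above Plan A: 4.
Plan D wins the head-to-head, 4–3.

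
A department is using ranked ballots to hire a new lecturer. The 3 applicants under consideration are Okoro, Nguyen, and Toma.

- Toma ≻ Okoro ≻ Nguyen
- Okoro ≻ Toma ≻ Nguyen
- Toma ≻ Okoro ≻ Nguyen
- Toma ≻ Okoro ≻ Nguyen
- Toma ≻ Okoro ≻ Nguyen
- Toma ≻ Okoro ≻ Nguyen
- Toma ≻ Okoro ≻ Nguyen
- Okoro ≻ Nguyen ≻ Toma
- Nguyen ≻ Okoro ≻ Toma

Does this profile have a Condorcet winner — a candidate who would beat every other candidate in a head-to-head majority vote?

Head-to-head results (9 voters total):
Okoro vs Nguyen: Okoro wins 8–1.
Okoro vs Toma: Toma wins 6–3.
Nguyen vs Toma: Toma wins 7–2.
Toma beats each rival — Okoro (6–3), Nguyen (7–2) — so Toma is the Condorcet winner.

Yes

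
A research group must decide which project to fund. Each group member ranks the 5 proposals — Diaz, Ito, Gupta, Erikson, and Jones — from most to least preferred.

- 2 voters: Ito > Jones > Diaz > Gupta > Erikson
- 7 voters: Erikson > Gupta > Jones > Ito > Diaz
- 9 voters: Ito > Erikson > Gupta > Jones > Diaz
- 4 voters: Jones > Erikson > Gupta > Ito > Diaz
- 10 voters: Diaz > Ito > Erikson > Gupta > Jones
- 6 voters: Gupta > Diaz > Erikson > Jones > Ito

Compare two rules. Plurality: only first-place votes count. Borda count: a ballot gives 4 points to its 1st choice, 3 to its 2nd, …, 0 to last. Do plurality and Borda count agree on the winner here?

Plurality first-place counts: Diaz 10, Ito 11, Gupta 6, Erikson 7, Jones 4 → Ito.
Borda totals: Diaz 62, Ito 85, Gupta 83, Erikson 99, Jones 51 → Erikson.
The two rules disagree: plurality picks Ito, Borda picks Erikson.

No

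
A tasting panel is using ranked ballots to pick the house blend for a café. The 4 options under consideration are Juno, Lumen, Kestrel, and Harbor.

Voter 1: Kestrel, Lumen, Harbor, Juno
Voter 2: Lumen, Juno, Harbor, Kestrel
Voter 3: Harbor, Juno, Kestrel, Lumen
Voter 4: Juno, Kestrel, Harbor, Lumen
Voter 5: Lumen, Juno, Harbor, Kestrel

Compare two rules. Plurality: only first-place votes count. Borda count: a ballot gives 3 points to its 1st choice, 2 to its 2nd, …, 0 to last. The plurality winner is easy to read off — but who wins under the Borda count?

Juno

Plurality first-place counts: Juno 1, Lumen 2, Kestrel 1, Harbor 1 → Lumen.
Borda totals: Juno 9, Lumen 8, Kestrel 6, Harbor 7 → Juno.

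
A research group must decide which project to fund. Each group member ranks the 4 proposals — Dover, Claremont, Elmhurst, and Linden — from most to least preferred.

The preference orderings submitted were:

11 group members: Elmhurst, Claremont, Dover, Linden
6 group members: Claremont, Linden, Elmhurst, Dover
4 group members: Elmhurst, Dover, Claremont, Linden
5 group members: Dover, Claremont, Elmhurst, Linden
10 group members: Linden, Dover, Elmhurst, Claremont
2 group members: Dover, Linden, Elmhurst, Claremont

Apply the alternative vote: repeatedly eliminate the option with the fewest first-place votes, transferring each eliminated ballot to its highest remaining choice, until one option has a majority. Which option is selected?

Elmhurst

Round 1: Elmhurst 15, Linden 10, Dover 7, Claremont 6. Claremont has the fewest and is eliminated.
Round 2: Linden 16, Elmhurst 15, Dover 7. Dover has the fewest and is eliminated.
Round 3: Elmhurst 20, Linden 18. Elmhurst has a majority.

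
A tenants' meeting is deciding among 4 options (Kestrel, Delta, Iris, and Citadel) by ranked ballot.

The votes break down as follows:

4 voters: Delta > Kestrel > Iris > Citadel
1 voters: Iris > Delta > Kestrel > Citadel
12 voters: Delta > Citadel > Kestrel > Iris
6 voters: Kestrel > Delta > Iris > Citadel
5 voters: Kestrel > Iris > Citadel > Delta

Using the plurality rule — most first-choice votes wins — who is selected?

First-place vote totals:
  Kestrel: 11
  Delta: 16
  Iris: 1
  Citadel: 0
Delta has the most first-place votes.

Delta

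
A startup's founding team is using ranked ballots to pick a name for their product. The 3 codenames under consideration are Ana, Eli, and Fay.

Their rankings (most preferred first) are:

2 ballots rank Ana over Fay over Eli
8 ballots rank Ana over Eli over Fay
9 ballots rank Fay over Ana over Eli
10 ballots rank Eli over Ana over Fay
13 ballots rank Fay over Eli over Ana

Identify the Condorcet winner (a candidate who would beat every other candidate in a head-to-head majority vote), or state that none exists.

Fay

Head-to-head results (42 voters total):
Ana vs Eli: Eli wins 23–19.
Ana vs Fay: Fay wins 22–20.
Eli vs Fay: Fay wins 24–18.
Fay beats each rival — Ana (22–20), Eli (24–18) — so Fay is the Condorcet winner.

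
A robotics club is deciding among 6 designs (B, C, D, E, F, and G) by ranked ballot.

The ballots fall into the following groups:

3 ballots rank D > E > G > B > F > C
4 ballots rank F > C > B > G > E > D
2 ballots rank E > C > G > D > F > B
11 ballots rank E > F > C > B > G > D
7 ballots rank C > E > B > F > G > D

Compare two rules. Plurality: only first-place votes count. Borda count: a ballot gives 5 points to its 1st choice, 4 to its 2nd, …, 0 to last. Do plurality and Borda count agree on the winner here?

Yes

Plurality first-place counts: B 0, C 7, D 3, E 13, F 4, G 0 → E.
Borda totals: B 61, C 92, D 19, E 109, F 83, G 41 → E.
The two rules agree on E.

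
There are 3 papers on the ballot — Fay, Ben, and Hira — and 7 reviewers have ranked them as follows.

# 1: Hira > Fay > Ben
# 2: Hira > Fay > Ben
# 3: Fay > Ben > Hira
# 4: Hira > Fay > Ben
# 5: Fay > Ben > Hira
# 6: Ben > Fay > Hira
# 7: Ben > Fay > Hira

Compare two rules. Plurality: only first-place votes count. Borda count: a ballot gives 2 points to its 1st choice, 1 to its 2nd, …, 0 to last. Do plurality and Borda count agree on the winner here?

No

Plurality first-place counts: Fay 2, Ben 2, Hira 3 → Hira.
Borda totals: Fay 9, Ben 6, Hira 6 → Fay.
The two rules disagree: plurality picks Hira, Borda picks Fay.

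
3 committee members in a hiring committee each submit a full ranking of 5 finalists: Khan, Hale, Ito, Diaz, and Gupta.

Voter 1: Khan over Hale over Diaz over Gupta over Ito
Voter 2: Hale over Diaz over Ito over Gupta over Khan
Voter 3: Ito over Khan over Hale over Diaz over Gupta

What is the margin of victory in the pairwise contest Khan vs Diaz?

1

Ballots ranking Khan above Diaz: 2.
Ballots ranking Diaz above Khan: 1.
Khan wins 2–1, a margin of 1.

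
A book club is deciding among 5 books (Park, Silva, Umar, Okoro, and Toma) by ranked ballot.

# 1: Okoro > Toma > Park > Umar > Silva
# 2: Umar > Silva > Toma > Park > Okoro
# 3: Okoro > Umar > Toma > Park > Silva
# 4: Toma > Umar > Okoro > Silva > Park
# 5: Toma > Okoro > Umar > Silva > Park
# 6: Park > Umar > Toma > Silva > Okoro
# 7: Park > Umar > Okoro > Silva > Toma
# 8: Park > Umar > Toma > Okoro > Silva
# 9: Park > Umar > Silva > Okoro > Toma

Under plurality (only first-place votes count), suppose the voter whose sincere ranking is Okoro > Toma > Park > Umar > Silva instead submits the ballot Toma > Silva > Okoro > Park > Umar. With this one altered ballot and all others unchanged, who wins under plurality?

First-place totals with the altered ballot: Park 4, Silva 0, Umar 1, Okoro 1, Toma 3.
The winner is unchanged: still Park.

Park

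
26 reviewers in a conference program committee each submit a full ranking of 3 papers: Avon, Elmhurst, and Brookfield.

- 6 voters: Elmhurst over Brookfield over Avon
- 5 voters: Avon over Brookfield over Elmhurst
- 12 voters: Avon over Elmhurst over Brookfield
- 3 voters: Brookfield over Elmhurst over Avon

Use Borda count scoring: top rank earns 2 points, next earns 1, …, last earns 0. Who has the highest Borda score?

Borda scores:
  Avon: 6·0 + 5·2 + 12·2 + 3·0 = 34
  Elmhurst: 6·2 + 5·0 + 12·1 + 3·1 = 27
  Brookfield: 6·1 + 5·1 + 12·0 + 3·2 = 17
Avon has the highest total.

Avon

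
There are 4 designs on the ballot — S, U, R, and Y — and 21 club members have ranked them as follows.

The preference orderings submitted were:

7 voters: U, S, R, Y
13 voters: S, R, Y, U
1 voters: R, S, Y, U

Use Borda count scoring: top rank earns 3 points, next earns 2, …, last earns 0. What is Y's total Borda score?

Borda scores:
  S: 7·2 + 13·3 + 2 = 55
  U: 7·3 + 13·0 + 0 = 21
  R: 7·1 + 13·2 + 3 = 36
  Y: 7·0 + 13·1 + 1 = 14

14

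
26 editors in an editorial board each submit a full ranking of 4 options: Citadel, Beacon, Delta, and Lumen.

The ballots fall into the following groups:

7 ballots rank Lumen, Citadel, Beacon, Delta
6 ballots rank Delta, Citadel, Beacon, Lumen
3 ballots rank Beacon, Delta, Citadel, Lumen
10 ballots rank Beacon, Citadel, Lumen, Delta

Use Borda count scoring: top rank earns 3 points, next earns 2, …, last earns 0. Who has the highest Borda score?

Beacon

Borda scores:
  Citadel: 7·2 + 6·2 + 3·1 + 10·2 = 49
  Beacon: 7·1 + 6·1 + 3·3 + 10·3 = 52
  Delta: 7·0 + 6·3 + 3·2 + 10·0 = 24
  Lumen: 7·3 + 6·0 + 3·0 + 10·1 = 31
Beacon has the highest total.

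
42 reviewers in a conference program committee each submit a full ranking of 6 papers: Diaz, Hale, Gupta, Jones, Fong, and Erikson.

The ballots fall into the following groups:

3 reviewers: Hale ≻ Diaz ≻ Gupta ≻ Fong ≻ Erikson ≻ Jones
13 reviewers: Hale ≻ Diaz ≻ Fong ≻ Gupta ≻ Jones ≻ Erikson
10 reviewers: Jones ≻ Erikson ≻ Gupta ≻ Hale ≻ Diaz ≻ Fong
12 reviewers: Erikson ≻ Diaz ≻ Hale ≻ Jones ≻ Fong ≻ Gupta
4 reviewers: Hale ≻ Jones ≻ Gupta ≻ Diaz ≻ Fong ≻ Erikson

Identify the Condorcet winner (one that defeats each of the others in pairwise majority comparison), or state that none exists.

None — there is no Condorcet winner

Head-to-head results (42 voters total):
Diaz vs Hale: Hale wins 30–12.
Diaz vs Gupta: Diaz wins 28–14.
Diaz vs Jones: Diaz wins 28–14.
Diaz vs Fong: Diaz wins 42–0.
Diaz vs Erikson: Erikson wins 22–20.
Hale vs Gupta: Hale wins 32–10.
Hale vs Jones: Hale wins 32–10.
Hale vs Fong: Hale wins 42–0.
Hale vs Erikson: Erikson wins 22–20.
Gupta vs Jones: Jones wins 26–16.
Gupta vs Fong: Fong wins 25–17.
Gupta vs Erikson: Erikson wins 22–20.
Jones vs Fong: Jones wins 26–16.
Jones vs Erikson: Jones wins 27–15.
Fong vs Erikson: Erikson wins 22–20.
No candidate beats all others: Diaz beats Jones beats Erikson beats Diaz, a majority cycle.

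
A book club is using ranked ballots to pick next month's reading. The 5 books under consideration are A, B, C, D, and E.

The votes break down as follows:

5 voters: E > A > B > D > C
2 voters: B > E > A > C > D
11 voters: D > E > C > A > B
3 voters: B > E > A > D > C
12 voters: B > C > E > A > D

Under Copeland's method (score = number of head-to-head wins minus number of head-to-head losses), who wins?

B

Pairwise results:
  A vs B: B wins 17–16.
  A vs C: C wins 23–10.
  A vs D: A wins 22–11.
  A vs E: E wins 33–0.
  B vs C: B wins 22–11.
  B vs D: B wins 22–11.
  B vs E: B wins 17–16.
  C vs D: D wins 19–14.
  C vs E: E wins 21–12.
  D vs E: E wins 22–11.
Copeland scores (wins − losses):
  A: 1 − 3 = -2
  B: 4 − 0 = 4
  C: 1 − 3 = -2
  D: 1 − 3 = -2
  E: 3 − 1 = 2
B has the best Copeland score.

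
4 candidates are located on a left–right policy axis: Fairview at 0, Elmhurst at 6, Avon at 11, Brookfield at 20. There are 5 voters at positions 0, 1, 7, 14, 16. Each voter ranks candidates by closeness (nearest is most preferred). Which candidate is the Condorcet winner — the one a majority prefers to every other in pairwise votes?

Elmhurst

With single-peaked preferences on a line, the Condorcet winner is the candidate closest to the median voter.
The median voter (position 7) is closest to Elmhurst at 6.
Check: Elmhurst vs Avon — voters closer to Elmhurst: 3 of 5.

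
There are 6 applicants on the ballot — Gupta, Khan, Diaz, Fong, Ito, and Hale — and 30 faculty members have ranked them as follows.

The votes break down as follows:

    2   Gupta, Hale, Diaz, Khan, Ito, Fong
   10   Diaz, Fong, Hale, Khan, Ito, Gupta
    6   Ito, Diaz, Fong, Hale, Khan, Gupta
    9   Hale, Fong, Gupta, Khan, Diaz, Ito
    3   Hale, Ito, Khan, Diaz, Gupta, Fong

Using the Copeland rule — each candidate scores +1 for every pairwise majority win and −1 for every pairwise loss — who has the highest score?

Diaz

Pairwise results:
  Gupta vs Khan: Khan wins 19–11.
  Gupta vs Diaz: Diaz wins 19–11.
  Gupta vs Fong: Fong wins 25–5.
  Gupta vs Ito: Ito wins 19–11.
  Gupta vs Hale: Hale wins 28–2.
  Khan vs Diaz: Diaz wins 18–12.
  Khan vs Fong: Fong wins 25–5.
  Khan vs Ito: Khan wins 21–9.
  Khan vs Hale: Hale wins 30–0.
  Diaz vs Fong: Diaz wins 21–9.
  Diaz vs Ito: Diaz wins 21–9.
  Diaz vs Hale: Diaz wins 16–14.
  Fong vs Ito: Fong wins 19–11.
  Fong vs Hale: Fong wins 16–14.
  Ito vs Hale: Hale wins 24–6.
Copeland scores (wins − losses):
  Gupta: 0 − 5 = -5
  Khan: 2 − 3 = -1
  Diaz: 5 − 0 = 5
  Fong: 4 − 1 = 3
  Ito: 1 − 4 = -3
  Hale: 3 − 2 = 1
Diaz has the best Copeland score.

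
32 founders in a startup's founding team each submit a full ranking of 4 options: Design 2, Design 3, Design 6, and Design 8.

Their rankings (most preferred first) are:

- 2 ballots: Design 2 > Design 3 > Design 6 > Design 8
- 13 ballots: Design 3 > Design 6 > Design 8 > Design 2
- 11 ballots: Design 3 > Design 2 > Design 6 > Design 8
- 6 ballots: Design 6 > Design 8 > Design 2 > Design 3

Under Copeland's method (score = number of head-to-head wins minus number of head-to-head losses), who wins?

Pairwise results:
  Design 2 vs Design 3: Design 3 wins 24–8.
  Design 2 vs Design 6: Design 6 wins 19–13.
  Design 2 vs Design 8: Design 8 wins 19–13.
  Design 3 vs Design 6: Design 3 wins 26–6.
  Design 3 vs Design 8: Design 3 wins 26–6.
  Design 6 vs Design 8: Design 6 wins 32–0.
Copeland scores (wins − losses):
  Design 2: 0 − 3 = -3
  Design 3: 3 − 0 = 3
  Design 6: 2 − 1 = 1
  Design 8: 1 − 2 = -1
Design 3 has the best Copeland score.

Design 3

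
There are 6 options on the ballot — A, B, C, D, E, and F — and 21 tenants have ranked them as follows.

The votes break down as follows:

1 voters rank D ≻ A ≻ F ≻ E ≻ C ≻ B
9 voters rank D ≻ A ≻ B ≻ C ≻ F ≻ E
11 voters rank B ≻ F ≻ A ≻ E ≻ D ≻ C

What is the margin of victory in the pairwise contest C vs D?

Ballots ranking C above D: 0.
Ballots ranking D above C: 1+9+11 = 21.
D wins 21–0, a margin of 21.

21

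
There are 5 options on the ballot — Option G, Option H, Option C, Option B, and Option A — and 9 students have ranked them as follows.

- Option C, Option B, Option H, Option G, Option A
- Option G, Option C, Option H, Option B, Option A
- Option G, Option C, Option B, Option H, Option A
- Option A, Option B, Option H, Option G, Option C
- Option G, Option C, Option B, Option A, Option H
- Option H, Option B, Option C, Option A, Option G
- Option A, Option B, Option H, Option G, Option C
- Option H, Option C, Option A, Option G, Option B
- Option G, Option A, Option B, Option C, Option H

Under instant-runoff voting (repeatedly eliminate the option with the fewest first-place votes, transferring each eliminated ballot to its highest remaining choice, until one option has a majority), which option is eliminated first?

Round 1: Option G 4, Option H 2, Option A 2, Option C 1, Option B 0. Option B has the fewest and is eliminated.
Round 2: Option G 4, Option H 2, Option A 2, Option C 1. Option C has the fewest and is eliminated.
Round 3: Option G 4, Option H 3, Option A 2. Option A has the fewest and is eliminated.
Round 4: Option H 5, Option G 4. Option H has a majority.

Option B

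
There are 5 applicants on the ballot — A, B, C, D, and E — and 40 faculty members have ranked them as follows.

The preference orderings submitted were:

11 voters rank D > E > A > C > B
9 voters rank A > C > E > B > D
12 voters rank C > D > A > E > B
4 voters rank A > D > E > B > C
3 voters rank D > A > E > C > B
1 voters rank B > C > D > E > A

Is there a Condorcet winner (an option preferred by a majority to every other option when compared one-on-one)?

No

Head-to-head results (40 voters total):
A vs B: A wins 39–1.
A vs C: A wins 27–13.
A vs D: D wins 27–13.
A vs E: A wins 28–12.
B vs C: C wins 35–5.
B vs D: D wins 30–10.
B vs E: E wins 39–1.
C vs D: C wins 22–18.
C vs E: C wins 22–18.
D vs E: D wins 31–9.
No candidate beats all others: A beats C beats D beats A, a majority cycle.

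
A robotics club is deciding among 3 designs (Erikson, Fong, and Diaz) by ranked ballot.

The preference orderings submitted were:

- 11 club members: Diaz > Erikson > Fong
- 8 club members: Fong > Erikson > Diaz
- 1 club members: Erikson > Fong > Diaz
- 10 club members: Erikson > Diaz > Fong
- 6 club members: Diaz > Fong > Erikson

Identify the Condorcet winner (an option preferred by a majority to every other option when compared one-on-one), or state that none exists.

Erikson

Head-to-head results (36 voters total):
Erikson vs Fong: Erikson wins 22–14.
Erikson vs Diaz: Erikson wins 19–17.
Fong vs Diaz: Diaz wins 27–9.
Erikson beats each rival — Fong (22–14), Diaz (19–17) — so Erikson is the Condorcet winner.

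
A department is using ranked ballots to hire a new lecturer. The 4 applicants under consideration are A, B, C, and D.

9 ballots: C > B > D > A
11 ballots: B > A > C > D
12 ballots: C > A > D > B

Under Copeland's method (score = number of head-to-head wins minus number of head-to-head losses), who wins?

Pairwise results:
  A vs B: B wins 20–12.
  A vs C: C wins 21–11.
  A vs D: A wins 23–9.
  B vs C: C wins 21–11.
  B vs D: B wins 20–12.
  C vs D: C wins 32–0.
Copeland scores (wins − losses):
  A: 1 − 2 = -1
  B: 2 − 1 = 1
  C: 3 − 0 = 3
  D: 0 − 3 = -3
C has the best Copeland score.

C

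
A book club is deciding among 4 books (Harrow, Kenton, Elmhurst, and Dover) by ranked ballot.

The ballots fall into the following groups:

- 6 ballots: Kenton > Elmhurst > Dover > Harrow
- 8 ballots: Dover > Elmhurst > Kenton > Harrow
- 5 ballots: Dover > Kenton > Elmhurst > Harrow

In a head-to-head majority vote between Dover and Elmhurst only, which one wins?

Ballots ranking Dover above Elmhurst: 8+5 = 13.
Ballots ranking Elmhurst above Dover: 6.
Dover wins the head-to-head, 13–6.

Dover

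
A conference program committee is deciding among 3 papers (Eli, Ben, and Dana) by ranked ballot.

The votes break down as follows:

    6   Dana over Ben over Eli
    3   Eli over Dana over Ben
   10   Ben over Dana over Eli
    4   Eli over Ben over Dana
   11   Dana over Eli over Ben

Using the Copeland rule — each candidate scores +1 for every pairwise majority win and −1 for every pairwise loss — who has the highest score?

Dana

Pairwise results:
  Eli vs Ben: Eli wins 18–16.
  Eli vs Dana: Dana wins 27–7.
  Ben vs Dana: Dana wins 20–14.
Copeland scores (wins − losses):
  Eli: 1 − 1 = 0
  Ben: 0 − 2 = -2
  Dana: 2 − 0 = 2
Dana has the best Copeland score.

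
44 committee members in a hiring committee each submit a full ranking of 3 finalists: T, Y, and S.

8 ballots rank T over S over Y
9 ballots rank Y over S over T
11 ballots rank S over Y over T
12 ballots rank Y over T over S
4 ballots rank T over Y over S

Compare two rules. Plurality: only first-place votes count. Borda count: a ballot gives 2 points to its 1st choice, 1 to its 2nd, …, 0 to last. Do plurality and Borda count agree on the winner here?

Plurality first-place counts: T 12, Y 21, S 11 → Y.
Borda totals: T 36, Y 57, S 39 → Y.
The two rules agree on Y.

Yes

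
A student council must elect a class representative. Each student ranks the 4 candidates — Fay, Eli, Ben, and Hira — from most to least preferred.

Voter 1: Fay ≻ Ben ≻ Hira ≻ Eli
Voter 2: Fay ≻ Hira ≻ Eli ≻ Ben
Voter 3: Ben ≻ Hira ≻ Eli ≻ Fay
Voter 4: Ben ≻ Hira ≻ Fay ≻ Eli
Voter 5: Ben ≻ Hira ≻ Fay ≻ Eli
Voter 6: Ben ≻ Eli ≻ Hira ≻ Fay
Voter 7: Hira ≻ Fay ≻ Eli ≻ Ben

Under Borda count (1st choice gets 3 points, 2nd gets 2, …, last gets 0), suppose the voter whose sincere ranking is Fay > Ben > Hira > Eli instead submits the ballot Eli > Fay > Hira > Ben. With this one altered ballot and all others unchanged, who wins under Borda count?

Borda totals with the altered ballot: Fay 9, Eli 8, Ben 12, Hira 13.
The switch changes the winner from Ben to Hira.

Hira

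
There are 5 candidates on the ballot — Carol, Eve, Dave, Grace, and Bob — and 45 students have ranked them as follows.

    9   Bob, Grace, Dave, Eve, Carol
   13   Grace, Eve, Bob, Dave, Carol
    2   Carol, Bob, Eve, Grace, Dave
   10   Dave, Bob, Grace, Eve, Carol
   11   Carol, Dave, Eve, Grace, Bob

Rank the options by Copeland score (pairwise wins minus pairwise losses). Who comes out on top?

Grace

Pairwise results:
  Carol vs Eve: Eve wins 32–13.
  Carol vs Dave: Dave wins 32–13.
  Carol vs Grace: Grace wins 32–13.
  Carol vs Bob: Bob wins 32–13.
  Eve vs Dave: Dave wins 30–15.
  Eve vs Grace: Grace wins 32–13.
  Eve vs Bob: Eve wins 24–21.
  Dave vs Grace: Grace wins 24–21.
  Dave vs Bob: Bob wins 24–21.
  Grace vs Bob: Grace wins 24–21.
Copeland scores (wins − losses):
  Carol: 0 − 4 = -4
  Eve: 2 − 2 = 0
  Dave: 2 − 2 = 0
  Grace: 4 − 0 = 4
  Bob: 2 − 2 = 0
Grace has the best Copeland score.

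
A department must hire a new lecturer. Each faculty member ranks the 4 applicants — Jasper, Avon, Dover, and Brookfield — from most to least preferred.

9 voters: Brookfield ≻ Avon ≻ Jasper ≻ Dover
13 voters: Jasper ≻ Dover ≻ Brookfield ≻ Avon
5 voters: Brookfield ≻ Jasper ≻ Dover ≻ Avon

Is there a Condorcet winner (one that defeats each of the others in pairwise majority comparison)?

Yes

Head-to-head results (27 voters total):
Jasper vs Avon: Jasper wins 18–9.
Jasper vs Dover: Jasper wins 27–0.
Jasper vs Brookfield: Brookfield wins 14–13.
Avon vs Dover: Dover wins 18–9.
Avon vs Brookfield: Brookfield wins 27–0.
Dover vs Brookfield: Brookfield wins 14–13.
Brookfield beats each rival — Jasper (14–13), Avon (27–0), Dover (14–13) — so Brookfield is the Condorcet winner.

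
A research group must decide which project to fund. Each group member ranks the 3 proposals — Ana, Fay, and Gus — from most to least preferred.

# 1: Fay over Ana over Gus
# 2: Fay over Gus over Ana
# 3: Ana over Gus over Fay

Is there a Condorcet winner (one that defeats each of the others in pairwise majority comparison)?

Yes

Head-to-head results (3 voters total):
Ana vs Fay: Fay wins 2–1.
Ana vs Gus: Ana wins 2–1.
Fay vs Gus: Fay wins 2–1.
Fay beats each rival — Ana (2–1), Gus (2–1) — so Fay is the Condorcet winner.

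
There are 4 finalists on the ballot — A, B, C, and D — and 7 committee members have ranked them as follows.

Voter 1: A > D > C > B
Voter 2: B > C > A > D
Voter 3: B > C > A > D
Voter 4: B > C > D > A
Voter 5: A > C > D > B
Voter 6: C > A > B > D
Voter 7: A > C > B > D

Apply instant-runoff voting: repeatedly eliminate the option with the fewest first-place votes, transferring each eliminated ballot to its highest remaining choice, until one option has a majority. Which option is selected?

A

Round 1: A 3, B 3, C 1, D 0. D has the fewest and is eliminated.
Round 2: A 3, B 3, C 1. C has the fewest and is eliminated.
Round 3: A 4, B 3. A has a majority.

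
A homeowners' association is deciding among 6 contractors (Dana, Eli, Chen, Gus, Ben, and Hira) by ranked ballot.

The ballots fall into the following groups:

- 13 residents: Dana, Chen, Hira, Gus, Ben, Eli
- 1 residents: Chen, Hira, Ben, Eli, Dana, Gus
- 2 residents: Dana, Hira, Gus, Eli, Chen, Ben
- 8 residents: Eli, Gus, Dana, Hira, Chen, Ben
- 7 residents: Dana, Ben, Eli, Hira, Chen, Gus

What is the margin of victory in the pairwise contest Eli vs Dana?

Ballots ranking Eli above Dana: 1+8 = 9.
Ballots ranking Dana above Eli: 13+2+7 = 22.
Dana wins 22–9, a margin of 13.

13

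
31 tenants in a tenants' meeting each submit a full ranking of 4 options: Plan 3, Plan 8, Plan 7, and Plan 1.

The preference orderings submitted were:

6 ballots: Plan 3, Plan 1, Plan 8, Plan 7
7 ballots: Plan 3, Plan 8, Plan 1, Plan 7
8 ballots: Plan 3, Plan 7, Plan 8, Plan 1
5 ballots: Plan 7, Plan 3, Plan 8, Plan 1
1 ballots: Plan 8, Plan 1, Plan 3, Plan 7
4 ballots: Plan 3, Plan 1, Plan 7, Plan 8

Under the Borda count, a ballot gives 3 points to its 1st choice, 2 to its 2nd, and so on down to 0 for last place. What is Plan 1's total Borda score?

Borda scores:
  Plan 3: 6·3 + 7·3 + 8·3 + 5·2 + 1 + 4·3 = 86
  Plan 8: 6·1 + 7·2 + 8·1 + 5·1 + 3 + 4·0 = 36
  Plan 7: 6·0 + 7·0 + 8·2 + 5·3 + 0 + 4·1 = 35
  Plan 1: 6·2 + 7·1 + 8·0 + 5·0 + 2 + 4·2 = 29

29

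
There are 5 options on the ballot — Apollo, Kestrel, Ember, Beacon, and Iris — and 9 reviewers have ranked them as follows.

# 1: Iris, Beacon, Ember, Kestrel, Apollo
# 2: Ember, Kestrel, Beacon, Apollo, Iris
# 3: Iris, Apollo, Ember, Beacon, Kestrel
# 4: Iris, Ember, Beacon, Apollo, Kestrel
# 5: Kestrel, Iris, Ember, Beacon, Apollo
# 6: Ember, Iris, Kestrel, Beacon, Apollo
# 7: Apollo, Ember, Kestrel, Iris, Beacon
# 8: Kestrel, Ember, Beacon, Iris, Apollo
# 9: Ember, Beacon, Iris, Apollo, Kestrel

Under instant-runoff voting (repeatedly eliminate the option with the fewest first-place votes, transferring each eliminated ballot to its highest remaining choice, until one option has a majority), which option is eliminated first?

Beacon

Round 1: Ember 3, Iris 3, Kestrel 2, Apollo 1, Beacon 0. Beacon has the fewest and is eliminated.
Round 2: Ember 3, Iris 3, Kestrel 2, Apollo 1. Apollo has the fewest and is eliminated.
Round 3: Ember 4, Iris 3, Kestrel 2. Kestrel has the fewest and is eliminated.
Round 4: Ember 5, Iris 4. Ember has a majority.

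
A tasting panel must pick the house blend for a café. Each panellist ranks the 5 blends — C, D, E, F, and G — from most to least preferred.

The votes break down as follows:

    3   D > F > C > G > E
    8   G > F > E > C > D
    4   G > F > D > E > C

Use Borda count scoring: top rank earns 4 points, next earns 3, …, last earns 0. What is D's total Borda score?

Borda scores:
  C: 3·2 + 8·1 + 4·0 = 14
  D: 3·4 + 8·0 + 4·2 = 20
  E: 3·0 + 8·2 + 4·1 = 20
  F: 3·3 + 8·3 + 4·3 = 45
  G: 3·1 + 8·4 + 4·4 = 51

20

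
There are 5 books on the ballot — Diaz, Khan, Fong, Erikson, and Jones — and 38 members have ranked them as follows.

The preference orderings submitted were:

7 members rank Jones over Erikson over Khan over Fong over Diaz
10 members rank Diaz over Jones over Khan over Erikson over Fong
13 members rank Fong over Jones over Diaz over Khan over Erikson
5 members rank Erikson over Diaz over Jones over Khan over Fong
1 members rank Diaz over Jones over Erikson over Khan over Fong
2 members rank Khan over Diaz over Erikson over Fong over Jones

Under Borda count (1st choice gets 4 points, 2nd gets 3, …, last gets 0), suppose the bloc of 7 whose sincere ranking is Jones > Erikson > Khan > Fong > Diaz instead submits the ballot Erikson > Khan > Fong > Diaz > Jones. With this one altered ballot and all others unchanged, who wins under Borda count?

Borda totals with the altered ballot: Diaz 98, Khan 68, Fong 68, Erikson 64, Jones 82.
The switch changes the winner from Jones to Diaz.

Diaz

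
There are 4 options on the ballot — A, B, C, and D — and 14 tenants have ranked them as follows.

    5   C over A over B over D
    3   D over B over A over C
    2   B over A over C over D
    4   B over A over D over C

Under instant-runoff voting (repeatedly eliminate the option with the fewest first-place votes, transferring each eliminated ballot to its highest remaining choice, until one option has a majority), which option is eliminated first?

Round 1: B 6, C 5, D 3, A 0. A has the fewest and is eliminated.
Round 2: B 6, C 5, D 3. D has the fewest and is eliminated.
Round 3: B 9, C 5. B has a majority.

A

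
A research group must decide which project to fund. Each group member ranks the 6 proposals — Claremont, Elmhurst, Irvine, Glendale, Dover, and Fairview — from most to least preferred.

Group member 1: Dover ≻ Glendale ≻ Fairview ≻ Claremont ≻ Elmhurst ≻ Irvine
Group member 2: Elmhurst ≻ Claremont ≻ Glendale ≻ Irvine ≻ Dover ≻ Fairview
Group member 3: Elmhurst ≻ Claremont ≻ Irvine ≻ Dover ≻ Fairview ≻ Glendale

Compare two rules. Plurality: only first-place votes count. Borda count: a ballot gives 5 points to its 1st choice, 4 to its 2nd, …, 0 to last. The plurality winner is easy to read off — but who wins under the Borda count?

Elmhurst

Plurality first-place counts: Claremont 0, Elmhurst 2, Irvine 0, Glendale 0, Dover 1, Fairview 0 → Elmhurst.
Borda totals: Claremont 10, Elmhurst 11, Irvine 5, Glendale 7, Dover 8, Fairview 4 → Elmhurst.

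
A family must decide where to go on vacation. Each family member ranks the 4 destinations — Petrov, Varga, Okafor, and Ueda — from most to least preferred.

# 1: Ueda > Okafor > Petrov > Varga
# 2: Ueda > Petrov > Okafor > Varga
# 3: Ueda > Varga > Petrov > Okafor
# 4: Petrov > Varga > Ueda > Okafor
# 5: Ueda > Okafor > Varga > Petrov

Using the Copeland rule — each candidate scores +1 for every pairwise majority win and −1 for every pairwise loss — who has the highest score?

Ueda

Pairwise results:
  Petrov vs Varga: Petrov wins 3–2.
  Petrov vs Okafor: Petrov wins 3–2.
  Petrov vs Ueda: Ueda wins 4–1.
  Varga vs Okafor: Okafor wins 3–2.
  Varga vs Ueda: Ueda wins 4–1.
  Okafor vs Ueda: Ueda wins 5–0.
Copeland scores (wins − losses):
  Petrov: 2 − 1 = 1
  Varga: 0 − 3 = -3
  Okafor: 1 − 2 = -1
  Ueda: 3 − 0 = 3
Ueda has the best Copeland score.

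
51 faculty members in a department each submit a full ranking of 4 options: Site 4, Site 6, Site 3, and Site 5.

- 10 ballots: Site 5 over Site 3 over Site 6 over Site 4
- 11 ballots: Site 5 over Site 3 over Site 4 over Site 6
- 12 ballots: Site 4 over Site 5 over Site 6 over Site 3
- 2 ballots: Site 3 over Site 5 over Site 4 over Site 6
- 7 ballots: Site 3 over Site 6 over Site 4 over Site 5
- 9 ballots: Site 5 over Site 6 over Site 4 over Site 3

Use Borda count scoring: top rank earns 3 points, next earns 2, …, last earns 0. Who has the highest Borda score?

Site 5

Borda scores:
  Site 4: 10·0 + 11·1 + 12·3 + 2·1 + 7·1 + 9·1 = 65
  Site 6: 10·1 + 11·0 + 12·1 + 2·0 + 7·2 + 9·2 = 54
  Site 3: 10·2 + 11·2 + 12·0 + 2·3 + 7·3 + 9·0 = 69
  Site 5: 10·3 + 11·3 + 12·2 + 2·2 + 7·0 + 9·3 = 118
Site 5 has the highest total.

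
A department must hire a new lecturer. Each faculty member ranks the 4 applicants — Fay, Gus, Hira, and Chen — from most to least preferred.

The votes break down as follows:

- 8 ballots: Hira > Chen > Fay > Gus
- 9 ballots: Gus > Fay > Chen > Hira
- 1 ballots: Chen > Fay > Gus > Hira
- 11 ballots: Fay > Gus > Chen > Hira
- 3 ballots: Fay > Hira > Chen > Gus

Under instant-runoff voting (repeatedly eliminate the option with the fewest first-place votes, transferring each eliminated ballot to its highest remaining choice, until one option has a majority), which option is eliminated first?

Round 1: Fay 14, Gus 9, Hira 8, Chen 1. Chen has the fewest and is eliminated.
Round 2: Fay 15, Gus 9, Hira 8. Hira has the fewest and is eliminated.
Round 3: Fay 23, Gus 9. Fay has a majority.

Chen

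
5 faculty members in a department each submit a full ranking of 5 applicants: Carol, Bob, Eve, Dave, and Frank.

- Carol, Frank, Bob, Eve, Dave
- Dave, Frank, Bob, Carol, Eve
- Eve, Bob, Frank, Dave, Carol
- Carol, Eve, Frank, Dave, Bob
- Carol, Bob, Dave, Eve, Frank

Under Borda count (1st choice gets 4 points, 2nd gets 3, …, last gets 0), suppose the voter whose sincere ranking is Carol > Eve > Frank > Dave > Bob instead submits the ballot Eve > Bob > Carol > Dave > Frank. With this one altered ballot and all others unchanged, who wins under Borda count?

Bob

Borda totals with the altered ballot: Carol 11, Bob 13, Eve 10, Dave 8, Frank 8.
The switch changes the winner from Carol to Bob.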